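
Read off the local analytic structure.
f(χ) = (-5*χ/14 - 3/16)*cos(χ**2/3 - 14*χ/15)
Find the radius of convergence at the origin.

The radius of convergence is infinite.

The factor cos(χ**2/3 - 14*χ/15) is entire and contributes no finite singular point.
The polynomial part has no poles.
No finite singular points: the Taylor series at 0 converges everywhere.


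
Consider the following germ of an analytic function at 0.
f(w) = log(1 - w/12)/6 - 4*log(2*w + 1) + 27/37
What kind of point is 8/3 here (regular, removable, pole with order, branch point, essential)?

There is no denominator, hence no pole anywhere.
Branch term log(1 - w/(12)): argument at 8/3 is 7/9, nonzero, so 8/3 is not its branch point (a point on a principal cut is still regular for the continued germ).
Branch term log(1 - w/(-1/2)): argument at 8/3 is 19/3, nonzero, so 8/3 is not its branch point (a point on a principal cut is still regular for the continued germ).
So the germ continues analytically to 8/3.

The point is a regular point.


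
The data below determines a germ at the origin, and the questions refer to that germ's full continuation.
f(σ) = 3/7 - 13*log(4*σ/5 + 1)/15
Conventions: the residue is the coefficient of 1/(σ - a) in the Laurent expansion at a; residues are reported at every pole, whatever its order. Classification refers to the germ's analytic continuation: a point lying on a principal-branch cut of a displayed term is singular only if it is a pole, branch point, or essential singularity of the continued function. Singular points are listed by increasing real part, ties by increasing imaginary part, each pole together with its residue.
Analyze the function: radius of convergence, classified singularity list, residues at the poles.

Radius of convergence at 0: 5/4.
At -5/4: a logarithmic branch point.

Branch term (-13/15)*log(1 - σ/(-5/4)): its argument vanishes at σ = -5/4, a logarithmic branch point, modulus 5/4.
The radius of convergence is the smallest modulus among the singular points: 5/4.


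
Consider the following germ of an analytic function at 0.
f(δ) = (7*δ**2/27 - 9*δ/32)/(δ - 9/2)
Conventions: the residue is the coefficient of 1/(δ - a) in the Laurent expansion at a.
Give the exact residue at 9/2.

At the order-1 pole 9/2 set g(δ) = (δ - (9/2))*f(δ) = 7*δ**2/27 - 9*δ/32.
Simple pole: residue = g(a) at a = 9/2, which is 255/64.

The residue is 255/64.


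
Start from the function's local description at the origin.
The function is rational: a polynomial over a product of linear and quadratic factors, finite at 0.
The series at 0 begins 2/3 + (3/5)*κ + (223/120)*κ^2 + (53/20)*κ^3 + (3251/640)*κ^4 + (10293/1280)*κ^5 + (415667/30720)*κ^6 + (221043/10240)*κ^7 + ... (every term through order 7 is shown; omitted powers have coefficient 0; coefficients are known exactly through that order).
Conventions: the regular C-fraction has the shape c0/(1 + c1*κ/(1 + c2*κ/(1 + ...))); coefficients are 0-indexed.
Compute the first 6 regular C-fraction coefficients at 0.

The regular C-fraction coefficients are [2/3, -9/10, -791/360, 134165/56952, -5639616/21224903, -163124766/262721903].

Taylor coefficients (read off): a_0 = 2/3, a_1 = 3/5, a_2 = 223/120, a_3 = 53/20, a_4 = 3251/640, a_5 = 10293/1280.
c0 = a_0 = 2/3. Peel one level at a time: if S = 1 + c*κ/S' with S'(0) = 1, then c is the κ-coefficient of S and S' = c*κ/(S - 1).
S_1 = c0/f = 1 + (-9/10)*κ + (-791/400)*κ^2 + ...; c1 = -9/10.
S_2 = c1*κ/(S_1 - 1) = 1 + (-791/360)*κ + (26833/5184)*κ^2 + ...; c2 = -791/360.
S_3 = c2*κ/(S_2 - 1) = 1 + (134165/56952)*κ + (391640/625681)*κ^2 + ...; c3 = 134165/56952.
S_4 = c3*κ/(S_3 - 1) = 1 + (-5639616/21224903)*κ + (-118786176/720009889)*κ^2 + ...; c4 = -5639616/21224903.
S_5 = c4*κ/(S_4 - 1) = 1 + (-163124766/262721903)*κ + ...; c5 = -163124766/262721903.


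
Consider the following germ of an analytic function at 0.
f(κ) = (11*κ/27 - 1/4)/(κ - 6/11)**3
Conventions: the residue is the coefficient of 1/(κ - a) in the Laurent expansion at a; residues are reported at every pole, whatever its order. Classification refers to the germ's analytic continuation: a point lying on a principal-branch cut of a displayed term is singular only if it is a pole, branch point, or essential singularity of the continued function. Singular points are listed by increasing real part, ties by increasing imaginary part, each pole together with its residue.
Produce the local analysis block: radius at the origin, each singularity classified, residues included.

Radius of convergence at 0: 6/11.
At 6/11: a pole of order 3; residue 0.

Denominator factor (κ - 6/11)^3: pole of order 3 at 6/11, modulus 6/11.
The radius of convergence is the smallest modulus among the singular points: 6/11.
At the order-3 pole 6/11 set g(κ) = (κ - (6/11))^3*f(κ) = 11*κ/27 - 1/4.
Order-3 pole: residue = g''(a)/2; g''(6/11) = 0, so the residue is 0.


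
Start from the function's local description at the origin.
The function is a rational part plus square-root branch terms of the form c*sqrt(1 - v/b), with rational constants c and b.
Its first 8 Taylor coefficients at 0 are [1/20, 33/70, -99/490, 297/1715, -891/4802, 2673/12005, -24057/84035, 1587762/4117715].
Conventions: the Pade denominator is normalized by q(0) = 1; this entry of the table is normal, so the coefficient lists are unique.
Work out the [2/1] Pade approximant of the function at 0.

The Pade approximant has numerator coefficients [1/20, 18/35, 99/490]; denominator coefficients [1, 6/7].

Taylor coefficients needed (read off): a_0 = 1/20, a_1 = 33/70, a_2 = -99/490, a_3 = 297/1715.
Write the denominator as Q(v) = 1 + q1*v. Requiring Q*f - P = O(v^4) with deg P <= 2 kills the coefficients of v^3..v^3 in Q*f:
  v^3: a_3 + q1*a_2 = 0, i.e. 297/1715 + (-99/490)*q1 = 0.
Solving this linear system: q1 = 6/7.
The numerator is Q*f truncated at degree 2: P0 = a_0 = 1/20; P1 = a_1 + q1*a_0 = 18/35; P2 = a_2 + q1*a_1 = 99/490.


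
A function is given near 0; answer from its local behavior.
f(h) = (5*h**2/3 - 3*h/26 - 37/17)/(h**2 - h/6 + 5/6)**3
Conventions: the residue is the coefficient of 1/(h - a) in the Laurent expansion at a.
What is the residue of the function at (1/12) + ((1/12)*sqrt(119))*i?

The residue is ((17687520/372420139)*sqrt(119))*i.


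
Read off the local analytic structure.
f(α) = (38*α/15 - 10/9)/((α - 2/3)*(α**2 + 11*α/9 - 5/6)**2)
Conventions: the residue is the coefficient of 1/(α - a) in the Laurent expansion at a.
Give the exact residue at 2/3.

The residue is 8424/2645.

At the order-1 pole 2/3 set g(α) = (α - (2/3))*f(α) = (38*α/15 - 10/9)/(α**2 + 11*α/9 - 5/6)**2.
Simple pole: residue = g(a) at a = 2/3, which is 8424/2645.


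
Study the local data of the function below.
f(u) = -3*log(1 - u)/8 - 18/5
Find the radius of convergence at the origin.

Branch term (-3/8)*log(1 - u/(1)): its argument vanishes at u = 1, a logarithmic branch point, modulus 1.
The radius of convergence is the smallest modulus among the singular points: 1.

The radius of convergence is 1.


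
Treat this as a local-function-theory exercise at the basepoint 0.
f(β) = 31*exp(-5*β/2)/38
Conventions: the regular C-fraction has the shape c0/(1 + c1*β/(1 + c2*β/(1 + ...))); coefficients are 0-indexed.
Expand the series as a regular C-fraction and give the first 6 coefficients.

Taylor coefficients (expand at 0): a_0 = 31/38, a_1 = -155/76, a_2 = 775/304, a_3 = -3875/1824, a_4 = 19375/14592, a_5 = -19375/29184.
c0 = a_0 = 31/38. Peel one level at a time: if S = 1 + c*β/S' with S'(0) = 1, then c is the β-coefficient of S and S' = c*β/(S - 1).
S_1 = c0/f = 1 + (5/2)*β + (25/8)*β^2 + ...; c1 = 5/2.
S_2 = c1*β/(S_1 - 1) = 1 + (-5/4)*β + (25/48)*β^2 + ...; c2 = -5/4.
S_3 = c2*β/(S_2 - 1) = 1 + (5/12)*β + (25/144)*β^2 + ...; c3 = 5/12.
S_4 = c3*β/(S_3 - 1) = 1 + (-5/12)*β + (5/48)*β^2 + ...; c4 = -5/12.
S_5 = c4*β/(S_4 - 1) = 1 + (1/4)*β + ...; c5 = 1/4.

The regular C-fraction coefficients are [31/38, 5/2, -5/4, 5/12, -5/12, 1/4].


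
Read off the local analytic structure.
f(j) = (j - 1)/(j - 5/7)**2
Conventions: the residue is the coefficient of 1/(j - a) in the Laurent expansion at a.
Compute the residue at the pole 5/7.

The residue is 1.

At the order-2 pole 5/7 set g(j) = (j - (5/7))^2*f(j) = j - 1.
Order-2 pole: residue = g'(a); g'(5/7) = 1, so the residue is 1.


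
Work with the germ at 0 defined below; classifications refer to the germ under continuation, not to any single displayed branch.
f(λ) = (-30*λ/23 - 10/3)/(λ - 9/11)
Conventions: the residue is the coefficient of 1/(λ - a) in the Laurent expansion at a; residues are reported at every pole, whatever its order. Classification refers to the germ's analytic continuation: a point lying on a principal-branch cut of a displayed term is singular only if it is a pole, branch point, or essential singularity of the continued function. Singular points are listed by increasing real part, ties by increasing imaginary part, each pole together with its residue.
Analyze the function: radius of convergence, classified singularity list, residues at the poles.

Denominator factor (λ - 9/11): pole of order 1 at 9/11, modulus 9/11.
The radius of convergence is the smallest modulus among the singular points: 9/11.
At the order-1 pole 9/11 set g(λ) = (λ - (9/11))*f(λ) = -30*λ/23 - 10/3.
Simple pole: residue = g(a) at a = 9/11, which is -3340/759.

Radius of convergence at 0: 9/11.
At 9/11: a pole of order 1; residue -3340/759.


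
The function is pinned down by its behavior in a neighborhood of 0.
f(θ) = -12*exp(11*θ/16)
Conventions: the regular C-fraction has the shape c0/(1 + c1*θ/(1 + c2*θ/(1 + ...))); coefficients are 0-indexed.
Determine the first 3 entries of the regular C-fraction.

The regular C-fraction coefficients are [-12, -11/16, 11/32].

Taylor coefficients (expand at 0): a_0 = -12, a_1 = -33/4, a_2 = -363/128.
c0 = a_0 = -12. Peel one level at a time: if S = 1 + c*θ/S' with S'(0) = 1, then c is the θ-coefficient of S and S' = c*θ/(S - 1).
S_1 = c0/f = 1 + (-11/16)*θ + (121/512)*θ^2 + ...; c1 = -11/16.
S_2 = c1*θ/(S_1 - 1) = 1 + (11/32)*θ + ...; c2 = 11/32.


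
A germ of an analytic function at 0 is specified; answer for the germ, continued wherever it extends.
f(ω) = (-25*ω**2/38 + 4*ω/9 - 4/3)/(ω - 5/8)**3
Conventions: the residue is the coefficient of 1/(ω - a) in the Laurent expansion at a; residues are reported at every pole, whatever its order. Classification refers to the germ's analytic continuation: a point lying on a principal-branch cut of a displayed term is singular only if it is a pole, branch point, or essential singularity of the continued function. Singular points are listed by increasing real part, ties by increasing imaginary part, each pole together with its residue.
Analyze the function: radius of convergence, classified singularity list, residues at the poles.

Denominator factor (ω - 5/8)^3: pole of order 3 at 5/8, modulus 5/8.
The radius of convergence is the smallest modulus among the singular points: 5/8.
At the order-3 pole 5/8 set g(ω) = (ω - (5/8))^3*f(ω) = -25*ω**2/38 + 4*ω/9 - 4/3.
Order-3 pole: residue = g''(a)/2; g''(5/8) = -25/19, so the residue is -25/38.

Radius of convergence at 0: 5/8.
At 5/8: a pole of order 3; residue -25/38.


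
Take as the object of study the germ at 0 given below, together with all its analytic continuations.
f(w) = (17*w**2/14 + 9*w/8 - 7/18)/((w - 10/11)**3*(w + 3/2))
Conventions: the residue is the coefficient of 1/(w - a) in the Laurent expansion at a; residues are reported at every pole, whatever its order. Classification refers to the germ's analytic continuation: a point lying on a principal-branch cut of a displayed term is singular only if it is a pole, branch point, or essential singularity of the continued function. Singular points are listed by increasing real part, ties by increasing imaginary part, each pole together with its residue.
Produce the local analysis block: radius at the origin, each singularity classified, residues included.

Radius of convergence at 0: 10/11.
At -3/2: a pole of order 1; residue -879791/18758502.
At 10/11: a pole of order 3; residue 879791/18758502.

Denominator factor (w - 10/11)^3: pole of order 3 at 10/11, modulus 10/11.
Denominator factor (w + 3/2): pole of order 1 at -3/2, modulus 3/2.
The radius of convergence is the smallest modulus among the singular points: 10/11.
At the order-1 pole -3/2 set g(w) = (w - (-3/2))*f(w) = (17*w**2/14 + 9*w/8 - 7/18)/(w - 10/11)**3.
Simple pole: residue = g(a) at a = -3/2, which is -879791/18758502.
At the order-3 pole 10/11 set g(w) = (w - (10/11))^3*f(w) = (17*w**2/14 + 9*w/8 - 7/18)/(w + 3/2).
Order-3 pole: residue = g''(a)/2; g''(10/11) = 879791/9379251, so the residue is 879791/18758502.
List the singular points by increasing real part (a conjugate pair: the negative imaginary part first).


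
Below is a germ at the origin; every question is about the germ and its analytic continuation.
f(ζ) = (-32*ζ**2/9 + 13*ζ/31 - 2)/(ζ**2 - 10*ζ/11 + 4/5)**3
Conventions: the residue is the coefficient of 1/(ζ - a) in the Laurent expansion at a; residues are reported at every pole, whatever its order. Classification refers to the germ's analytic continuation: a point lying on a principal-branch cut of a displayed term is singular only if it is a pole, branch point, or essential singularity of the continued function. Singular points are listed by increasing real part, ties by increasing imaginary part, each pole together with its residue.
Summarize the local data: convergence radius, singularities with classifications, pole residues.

Radius of convergence at 0: (2/5)*sqrt(5).
At (5/11) - ((1/55)*sqrt(1795))*i: a pole of order 3; residue -((10943302315/206541597456)*sqrt(1795))*i.
At (5/11) + ((1/55)*sqrt(1795))*i: a pole of order 3; residue ((10943302315/206541597456)*sqrt(1795))*i.


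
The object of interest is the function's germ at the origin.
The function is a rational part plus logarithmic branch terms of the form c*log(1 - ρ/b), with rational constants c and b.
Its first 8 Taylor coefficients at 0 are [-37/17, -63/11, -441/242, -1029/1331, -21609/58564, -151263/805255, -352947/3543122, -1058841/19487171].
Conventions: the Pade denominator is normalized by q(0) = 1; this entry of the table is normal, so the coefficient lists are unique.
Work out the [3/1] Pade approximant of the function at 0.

Taylor coefficients needed (read off): a_0 = -37/17, a_1 = -63/11, a_2 = -441/242, a_3 = -1029/1331, a_4 = -21609/58564.
Write the denominator as Q(ρ) = 1 + q1*ρ. Requiring Q*f - P = O(ρ^5) with deg P <= 3 kills the coefficients of ρ^4..ρ^4 in Q*f:
  ρ^4: a_4 + q1*a_3 = 0, i.e. -21609/58564 + (-1029/1331)*q1 = 0.
Solving this linear system: q1 = -21/44.
The numerator is Q*f truncated at degree 3: P0 = a_0 = -37/17; P1 = a_1 + q1*a_0 = -3507/748; P2 = a_2 + q1*a_1 = 441/484; P3 = a_3 + q1*a_2 = 1029/10648.

The Pade approximant has numerator coefficients [-37/17, -3507/748, 441/484, 1029/10648]; denominator coefficients [1, -21/44].


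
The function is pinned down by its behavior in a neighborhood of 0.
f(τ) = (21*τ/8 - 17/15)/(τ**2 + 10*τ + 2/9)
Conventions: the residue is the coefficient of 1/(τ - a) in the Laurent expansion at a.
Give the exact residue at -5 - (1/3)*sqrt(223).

The factor τ**2 + 10*τ + 2/9 splits as (τ - a)(τ - a') with a = -5 - (1/3)*sqrt(223), a' = -5 + (1/3)*sqrt(223). At the order-1 pole a set g(τ) = (τ - a)*f(τ) = [21*τ/8 - 17/15] / (τ - a').
Simple pole: residue = g(a) at a = -5 - (1/3)*sqrt(223), which is 21/16 + (1711/17840)*sqrt(223).

The residue is 21/16 + (1711/17840)*sqrt(223).


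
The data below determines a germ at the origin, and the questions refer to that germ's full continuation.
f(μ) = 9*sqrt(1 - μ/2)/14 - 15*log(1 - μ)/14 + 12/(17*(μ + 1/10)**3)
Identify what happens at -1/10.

The point is a pole of order 3.

The denominator factor μ + 1/10 vanishes at -1/10 and appears to the power 3; the numerator there equals 12/17, nonzero, and no other factor vanishes.
The branch terms are analytic at this point.
Hence a pole whose order is the multiplicity, 3.


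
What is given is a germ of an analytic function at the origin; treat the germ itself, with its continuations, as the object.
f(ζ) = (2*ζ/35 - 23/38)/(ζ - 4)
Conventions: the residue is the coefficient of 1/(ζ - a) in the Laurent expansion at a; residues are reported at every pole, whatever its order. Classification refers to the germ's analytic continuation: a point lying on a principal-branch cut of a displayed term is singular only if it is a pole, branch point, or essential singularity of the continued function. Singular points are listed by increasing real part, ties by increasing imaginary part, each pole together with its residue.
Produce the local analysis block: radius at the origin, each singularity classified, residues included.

Radius of convergence at 0: 4.
At 4: a pole of order 1; residue -501/1330.

Denominator factor (ζ - 4): pole of order 1 at 4, modulus 4.
The radius of convergence is the smallest modulus among the singular points: 4.
At the order-1 pole 4 set g(ζ) = (ζ - (4))*f(ζ) = 2*ζ/35 - 23/38.
Simple pole: residue = g(a) at a = 4, which is -501/1330.


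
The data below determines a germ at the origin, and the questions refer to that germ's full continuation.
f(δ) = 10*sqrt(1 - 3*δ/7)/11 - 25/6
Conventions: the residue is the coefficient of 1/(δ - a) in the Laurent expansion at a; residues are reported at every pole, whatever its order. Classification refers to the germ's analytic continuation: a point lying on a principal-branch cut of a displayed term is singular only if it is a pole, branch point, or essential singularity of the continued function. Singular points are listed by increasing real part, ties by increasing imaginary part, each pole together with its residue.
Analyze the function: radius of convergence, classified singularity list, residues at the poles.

Radius of convergence at 0: 7/3.
At 7/3: an algebraic (square-root) branch point.

Branch term (10/11)*sqrt(1 - δ/(7/3)): its argument vanishes at δ = 7/3, a square-root branch point, modulus 7/3.
The radius of convergence is the smallest modulus among the singular points: 7/3.


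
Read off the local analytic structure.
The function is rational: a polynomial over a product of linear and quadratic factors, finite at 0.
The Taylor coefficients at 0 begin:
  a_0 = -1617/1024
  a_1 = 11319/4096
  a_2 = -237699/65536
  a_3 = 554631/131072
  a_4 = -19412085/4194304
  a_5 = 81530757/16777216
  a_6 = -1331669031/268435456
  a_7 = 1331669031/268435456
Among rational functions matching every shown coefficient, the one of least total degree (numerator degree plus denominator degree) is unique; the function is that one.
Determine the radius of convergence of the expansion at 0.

No rational of total degree below 2 reproduces all 8 coefficients; solving the [0/2] Pade equations on them gives f(n) = -33/(16*(n + 8/7)**2), whose expansion matches every shown term.
Denominator factor (n + 8/7)^2: pole of order 2 at -8/7, modulus 8/7.
The radius of convergence is the smallest modulus among the singular points: 8/7.

The radius of convergence is 8/7.


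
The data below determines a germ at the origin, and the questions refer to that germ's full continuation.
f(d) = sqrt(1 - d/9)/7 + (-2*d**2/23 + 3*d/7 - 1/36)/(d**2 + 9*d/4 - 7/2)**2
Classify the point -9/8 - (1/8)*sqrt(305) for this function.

The denominator factor d**2 + 9*d/4 - 7/2 vanishes at -9/8 - (1/8)*sqrt(305) and appears to the power 2; the numerator there equals -23981/23184 - (201/2576)*sqrt(305), nonzero, and no other factor vanishes.
The branch terms are analytic at this point.
Hence a pole whose order is the multiplicity, 2.

The point is a pole of order 2.


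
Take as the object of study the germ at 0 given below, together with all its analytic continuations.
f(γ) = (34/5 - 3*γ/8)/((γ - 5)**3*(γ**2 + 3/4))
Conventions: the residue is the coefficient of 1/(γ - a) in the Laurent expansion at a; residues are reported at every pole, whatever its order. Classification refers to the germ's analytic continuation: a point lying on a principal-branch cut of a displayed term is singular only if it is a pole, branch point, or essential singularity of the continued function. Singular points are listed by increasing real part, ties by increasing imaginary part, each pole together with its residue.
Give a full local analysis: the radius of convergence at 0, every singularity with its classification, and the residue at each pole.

Denominator factor (γ**2 + 3/4): discriminant -3, complex-conjugate roots ((1/2)*sqrt(3))*i and -((1/2)*sqrt(3))*i; poles of order 1, moduli (1/2)*sqrt(3) and (1/2)*sqrt(3).
Denominator factor (γ - 5)^3: pole of order 3 at 5, modulus 5.
The radius of convergence is the smallest modulus among the singular points: (1/2)*sqrt(3).
The factor γ**2 + 3/4 splits as (γ - a)(γ - a') with a = -((1/2)*sqrt(3))*i, a' = ((1/2)*sqrt(3))*i. At the order-1 pole a set g(γ) = (γ - a)*f(γ) = [(34/5 - 3*γ/8)/(γ - 5)**3] / (γ - a').
Simple pole: residue = g(a) at a = -((1/2)*sqrt(3))*i, which is (-73959/5463635) - ((101681/6556362)*sqrt(3))*i.
The factor γ**2 + 3/4 splits as (γ - a)(γ - a') with a = ((1/2)*sqrt(3))*i, a' = -((1/2)*sqrt(3))*i. At the order-1 pole a set g(γ) = (γ - a)*f(γ) = [(34/5 - 3*γ/8)/(γ - 5)**3] / (γ - a').
Simple pole: residue = g(a) at a = ((1/2)*sqrt(3))*i, which is (-73959/5463635) + ((101681/6556362)*sqrt(3))*i.
At the order-3 pole 5 set g(γ) = (γ - (5))^3*f(γ) = (34/5 - 3*γ/8)/(γ**2 + 3/4).
Order-3 pole: residue = g''(a)/2; g''(5) = 295836/5463635, so the residue is 147918/5463635.
List the singular points by increasing real part (a conjugate pair: the negative imaginary part first).

Radius of convergence at 0: (1/2)*sqrt(3).
At -((1/2)*sqrt(3))*i: a pole of order 1; residue (-73959/5463635) - ((101681/6556362)*sqrt(3))*i.
At ((1/2)*sqrt(3))*i: a pole of order 1; residue (-73959/5463635) + ((101681/6556362)*sqrt(3))*i.
At 5: a pole of order 3; residue 147918/5463635.


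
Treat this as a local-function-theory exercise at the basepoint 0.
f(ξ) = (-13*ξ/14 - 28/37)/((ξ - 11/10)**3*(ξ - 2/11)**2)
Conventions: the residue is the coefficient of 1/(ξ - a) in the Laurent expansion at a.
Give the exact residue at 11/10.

The residue is -19660866500/3850234837.

At the order-3 pole 11/10 set g(ξ) = (ξ - (11/10))^3*f(ξ) = (-13*ξ/14 - 28/37)/(ξ - 2/11)**2.
Order-3 pole: residue = g''(a)/2; g''(11/10) = -39321733000/3850234837, so the residue is -19660866500/3850234837.


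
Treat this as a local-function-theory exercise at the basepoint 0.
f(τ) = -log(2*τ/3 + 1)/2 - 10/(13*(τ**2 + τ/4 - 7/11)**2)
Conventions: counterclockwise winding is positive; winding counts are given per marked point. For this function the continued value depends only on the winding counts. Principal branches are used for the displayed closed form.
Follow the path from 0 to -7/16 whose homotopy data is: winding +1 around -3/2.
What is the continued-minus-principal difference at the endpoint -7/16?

The rational part is single-valued and drops out of the difference; each branch term changes only by its own monodromy.
(-1/2)*log(1 - τ/(-3/2)): each positive loop around -3/2 adds 2*pi*i to the log, so winding +1 contributes (-1/2)*(1)*2*pi*i = -pi*i.
Summing the contributions at τ = -7/16 gives -pi*i.

Continued minus principal equals -pi*i.


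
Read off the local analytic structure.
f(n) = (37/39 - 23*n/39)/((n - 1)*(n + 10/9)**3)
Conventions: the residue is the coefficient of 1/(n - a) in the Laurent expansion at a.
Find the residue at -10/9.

At the order-3 pole -10/9 set g(n) = (n - (-10/9))^3*f(n) = (37/39 - 23*n/39)/(n - 1).
Order-3 pole: residue = g''(a)/2; g''(-10/9) = -6804/89167, so the residue is -3402/89167.

The residue is -3402/89167.


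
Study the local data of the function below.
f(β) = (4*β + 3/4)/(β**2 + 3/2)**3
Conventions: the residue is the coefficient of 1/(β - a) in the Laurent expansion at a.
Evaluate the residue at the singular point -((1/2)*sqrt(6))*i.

The factor β**2 + 3/2 splits as (β - a)(β - a') with a = -((1/2)*sqrt(6))*i, a' = ((1/2)*sqrt(6))*i. At the order-3 pole a set g(β) = (β - a)^3*f(β) = [4*β + 3/4] / (β - a')^3.
Order-3 pole: residue = g''(a)/2; g''(-((1/2)*sqrt(6))*i) = ((1/24)*sqrt(6))*i, so the residue is ((1/48)*sqrt(6))*i.

The residue is ((1/48)*sqrt(6))*i.


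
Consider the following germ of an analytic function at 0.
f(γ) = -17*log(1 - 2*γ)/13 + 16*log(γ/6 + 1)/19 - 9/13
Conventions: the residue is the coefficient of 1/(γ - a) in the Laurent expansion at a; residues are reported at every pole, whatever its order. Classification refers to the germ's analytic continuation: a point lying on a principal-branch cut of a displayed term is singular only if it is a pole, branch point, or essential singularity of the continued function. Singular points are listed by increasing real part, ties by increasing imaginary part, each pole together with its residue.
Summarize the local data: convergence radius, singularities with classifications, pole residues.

Branch term (16/19)*log(1 - γ/(-6)): its argument vanishes at γ = -6, a logarithmic branch point, modulus 6.
Branch term (-17/13)*log(1 - γ/(1/2)): its argument vanishes at γ = 1/2, a logarithmic branch point, modulus 1/2.
The radius of convergence is the smallest modulus among the singular points: 1/2.
List the singular points by increasing real part (a conjugate pair: the negative imaginary part first).

Radius of convergence at 0: 1/2.
At -6: a logarithmic branch point.
At 1/2: a logarithmic branch point.


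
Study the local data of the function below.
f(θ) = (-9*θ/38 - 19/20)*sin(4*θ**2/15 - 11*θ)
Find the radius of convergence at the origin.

The factor sin(4*θ**2/15 - 11*θ) is entire and contributes no finite singular point.
The polynomial part has no poles.
No finite singular points: the Taylor series at 0 converges everywhere.

The radius of convergence is infinite.


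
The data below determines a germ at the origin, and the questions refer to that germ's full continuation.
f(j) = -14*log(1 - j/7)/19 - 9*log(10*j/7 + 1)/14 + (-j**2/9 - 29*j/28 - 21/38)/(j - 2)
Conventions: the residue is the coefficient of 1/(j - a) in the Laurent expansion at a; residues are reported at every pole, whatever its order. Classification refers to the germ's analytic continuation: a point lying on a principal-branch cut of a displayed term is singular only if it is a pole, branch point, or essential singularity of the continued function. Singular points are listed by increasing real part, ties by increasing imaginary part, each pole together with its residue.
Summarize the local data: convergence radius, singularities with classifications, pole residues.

Denominator factor (j - 2): pole of order 1 at 2, modulus 2.
Branch term (-9/14)*log(1 - j/(-7/10)): its argument vanishes at j = -7/10, a logarithmic branch point, modulus 7/10.
Branch term (-14/19)*log(1 - j/(7)): its argument vanishes at j = 7, a logarithmic branch point, modulus 7.
The radius of convergence is the smallest modulus among the singular points: 7/10.
The branch terms are analytic at 2 and contribute nothing to the residue; only the rational part matters.
At the order-1 pole 2 set g(j) = (j - (2))*(rational part) = -j**2/9 - 29*j/28 - 21/38.
Simple pole: residue = g(a) at a = 2, which is -3673/1197.
List the singular points by increasing real part (a conjugate pair: the negative imaginary part first).

Radius of convergence at 0: 7/10.
At -7/10: a logarithmic branch point.
At 2: a pole of order 1; residue -3673/1197.
At 7: a logarithmic branch point.


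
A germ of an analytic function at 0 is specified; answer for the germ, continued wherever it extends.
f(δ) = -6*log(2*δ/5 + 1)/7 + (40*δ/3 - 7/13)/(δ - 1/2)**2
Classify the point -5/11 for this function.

The point is a regular point.

Denominator factors: δ - 1/2 = -21/22 at δ = -5/11 — none vanishes.
Branch term log(1 - δ/(-5/2)): argument at -5/11 is 9/11, nonzero, so -5/11 is not its branch point (a point on a principal cut is still regular for the continued germ).
So the germ continues analytically to -5/11.


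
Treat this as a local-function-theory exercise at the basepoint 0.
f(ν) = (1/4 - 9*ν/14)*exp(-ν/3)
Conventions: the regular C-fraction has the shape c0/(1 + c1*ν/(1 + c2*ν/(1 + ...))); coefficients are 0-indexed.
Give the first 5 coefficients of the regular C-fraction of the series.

Taylor coefficients (expand at 0): a_0 = 1/4, a_1 = -61/84, a_2 = 115/504, a_3 = -169/4536, a_4 = 223/54432.
c0 = a_0 = 1/4. Peel one level at a time: if S = 1 + c*ν/S' with S'(0) = 1, then c is the ν-coefficient of S and S' = c*ν/(S - 1).
S_1 = c0/f = 1 + (61/21)*ν + (6637/882)*ν^2 + ...; c1 = 61/21.
S_2 = c1*ν/(S_1 - 1) = 1 + (-6637/2562)*ν + (19057/401868)*ν^2 + ...; c2 = -6637/2562.
S_3 = c2*ν/(S_2 - 1) = 1 + (133399/7287426)*ν + (29139397/14272125156)*ν^2 + ...; c3 = 133399/7287426.
S_4 = c3*ν/(S_3 - 1) = 1 + (-253929031/2276663562)*ν + ...; c4 = -253929031/2276663562.

The regular C-fraction coefficients are [1/4, 61/21, -6637/2562, 133399/7287426, -253929031/2276663562].


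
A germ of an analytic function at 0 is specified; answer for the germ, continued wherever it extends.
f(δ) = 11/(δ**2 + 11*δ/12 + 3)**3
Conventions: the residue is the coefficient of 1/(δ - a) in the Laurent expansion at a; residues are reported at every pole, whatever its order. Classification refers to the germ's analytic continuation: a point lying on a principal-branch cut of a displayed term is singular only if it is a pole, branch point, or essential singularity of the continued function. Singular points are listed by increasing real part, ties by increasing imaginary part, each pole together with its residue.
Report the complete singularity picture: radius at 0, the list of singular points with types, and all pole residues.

Denominator factor (δ**2 + 11*δ/12 + 3)^3: discriminant -1607/144, complex-conjugate roots (-11/24) + ((1/24)*sqrt(1607))*i and (-11/24) - ((1/24)*sqrt(1607))*i; poles of order 3, moduli sqrt(3) and sqrt(3).
The radius of convergence is the smallest modulus among the singular points: sqrt(3).
The factor δ**2 + 11*δ/12 + 3 splits as (δ - a)(δ - a') with a = (-11/24) - ((1/24)*sqrt(1607))*i, a' = (-11/24) + ((1/24)*sqrt(1607))*i. At the order-3 pole a set g(δ) = (δ - a)^3*f(δ) = [11] / (δ - a')^3.
Order-3 pole: residue = g''(a)/2; g''((-11/24) - ((1/24)*sqrt(1607))*i) = ((32845824/4149995543)*sqrt(1607))*i, so the residue is ((16422912/4149995543)*sqrt(1607))*i.
The factor δ**2 + 11*δ/12 + 3 splits as (δ - a)(δ - a') with a = (-11/24) + ((1/24)*sqrt(1607))*i, a' = (-11/24) - ((1/24)*sqrt(1607))*i. At the order-3 pole a set g(δ) = (δ - a)^3*f(δ) = [11] / (δ - a')^3.
Order-3 pole: residue = g''(a)/2; g''((-11/24) + ((1/24)*sqrt(1607))*i) = -((32845824/4149995543)*sqrt(1607))*i, so the residue is -((16422912/4149995543)*sqrt(1607))*i.
List the singular points by increasing real part (a conjugate pair: the negative imaginary part first).

Radius of convergence at 0: sqrt(3).
At (-11/24) - ((1/24)*sqrt(1607))*i: a pole of order 3; residue ((16422912/4149995543)*sqrt(1607))*i.
At (-11/24) + ((1/24)*sqrt(1607))*i: a pole of order 3; residue -((16422912/4149995543)*sqrt(1607))*i.


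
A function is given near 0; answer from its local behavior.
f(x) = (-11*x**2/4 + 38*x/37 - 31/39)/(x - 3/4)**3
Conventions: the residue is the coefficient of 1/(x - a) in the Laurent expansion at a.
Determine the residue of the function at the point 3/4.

At the order-3 pole 3/4 set g(x) = (x - (3/4))^3*f(x) = -11*x**2/4 + 38*x/37 - 31/39.
Order-3 pole: residue = g''(a)/2; g''(3/4) = -11/2, so the residue is -11/4.

The residue is -11/4.


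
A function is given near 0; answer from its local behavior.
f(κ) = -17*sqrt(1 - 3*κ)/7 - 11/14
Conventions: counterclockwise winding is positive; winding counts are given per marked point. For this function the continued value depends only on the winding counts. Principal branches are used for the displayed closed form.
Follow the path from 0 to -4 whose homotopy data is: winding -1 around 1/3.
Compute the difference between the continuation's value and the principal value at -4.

Continued minus principal equals (34/7)*sqrt(13).

The rational part is single-valued and drops out of the difference; each branch term changes only by its own monodromy.
(-17/7)*sqrt(1 - κ/(1/3)): winding -1 is odd, the square root flips sign, contributing -2*(-17/7)*sqrt(1 - (-4)/(1/3)) = -2*(-17/7)*sqrt(13) = (34/7)*sqrt(13).
Summing the contributions at κ = -4 gives (34/7)*sqrt(13).


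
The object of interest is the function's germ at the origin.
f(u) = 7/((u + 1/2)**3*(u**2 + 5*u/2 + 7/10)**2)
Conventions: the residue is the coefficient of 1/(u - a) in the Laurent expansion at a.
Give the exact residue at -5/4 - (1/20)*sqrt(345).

The factor u**2 + 5*u/2 + 7/10 splits as (u - a)(u - a') with a = -5/4 - (1/20)*sqrt(345), a' = -5/4 + (1/20)*sqrt(345). At the order-2 pole a set g(u) = (u - a)^2*f(u) = [7/(u + 1/2)**3] / (u - a')^2.
Order-2 pole: residue = g'(a); g'(-5/4 - (1/20)*sqrt(345)) = -85750/27 + (271250/1587)*sqrt(345), so the residue is -85750/27 + (271250/1587)*sqrt(345).

The residue is -85750/27 + (271250/1587)*sqrt(345).


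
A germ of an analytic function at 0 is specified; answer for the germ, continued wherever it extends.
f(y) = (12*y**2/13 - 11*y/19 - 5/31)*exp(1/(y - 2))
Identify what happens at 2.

The exponent 1/(y - (2)) has a pole at 2, so exp(1/(y - (2))) takes every nonzero value near it: an essential singularity (not a pole of any order).

The point is an essential singularity.


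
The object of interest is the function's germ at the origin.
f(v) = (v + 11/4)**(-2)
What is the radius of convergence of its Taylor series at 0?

Denominator factor (v + 11/4)^2: pole of order 2 at -11/4, modulus 11/4.
The radius of convergence is the smallest modulus among the singular points: 11/4.

The radius of convergence is 11/4.


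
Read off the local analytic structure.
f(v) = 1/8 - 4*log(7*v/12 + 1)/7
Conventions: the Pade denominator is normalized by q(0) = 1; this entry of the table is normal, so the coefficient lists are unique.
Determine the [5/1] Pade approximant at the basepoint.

Taylor coefficients needed (expand at 0): a_0 = 1/8, a_1 = -1/3, a_2 = 7/72, a_3 = -49/1296, a_4 = 343/20736, a_5 = -2401/311040, a_6 = 16807/4478976.
Write the denominator as Q(v) = 1 + q1*v. Requiring Q*f - P = O(v^7) with deg P <= 5 kills the coefficients of v^6..v^6 in Q*f:
  v^6: a_6 + q1*a_5 = 0, i.e. 16807/4478976 + (-2401/311040)*q1 = 0.
Solving this linear system: q1 = 35/72.
The numerator is Q*f truncated at degree 5: P0 = a_0 = 1/8; P1 = a_1 + q1*a_0 = -157/576; P2 = a_2 + q1*a_1 = -7/108; P3 = a_3 + q1*a_2 = 49/5184; P4 = a_4 + q1*a_3 = -343/186624; P5 = a_5 + q1*a_4 = 2401/7464960.

The Pade approximant has numerator coefficients [1/8, -157/576, -7/108, 49/5184, -343/186624, 2401/7464960]; denominator coefficients [1, 35/72].


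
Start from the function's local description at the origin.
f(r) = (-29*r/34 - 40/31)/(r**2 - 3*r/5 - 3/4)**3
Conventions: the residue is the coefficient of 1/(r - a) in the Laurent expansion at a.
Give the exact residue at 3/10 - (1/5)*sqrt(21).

The factor r**2 - 3*r/5 - 3/4 splits as (r - a)(r - a') with a = 3/10 - (1/5)*sqrt(21), a' = 3/10 + (1/5)*sqrt(21). At the order-3 pole a set g(r) = (r - a)^3*f(r) = [-29*r/34 - 40/31] / (r - a')^3.
Order-3 pole: residue = g''(a)/2; g''(3/10 - (1/5)*sqrt(21)) = (10185625/52059168)*sqrt(21), so the residue is (10185625/104118336)*sqrt(21).

The residue is (10185625/104118336)*sqrt(21).


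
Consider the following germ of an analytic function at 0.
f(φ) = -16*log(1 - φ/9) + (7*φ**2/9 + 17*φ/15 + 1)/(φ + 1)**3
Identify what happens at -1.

The denominator factor φ + 1 vanishes at -1 and appears to the power 3; the numerator there equals 29/45, nonzero, and no other factor vanishes.
The branch terms are analytic at this point.
Hence a pole whose order is the multiplicity, 3.

The point is a pole of order 3.


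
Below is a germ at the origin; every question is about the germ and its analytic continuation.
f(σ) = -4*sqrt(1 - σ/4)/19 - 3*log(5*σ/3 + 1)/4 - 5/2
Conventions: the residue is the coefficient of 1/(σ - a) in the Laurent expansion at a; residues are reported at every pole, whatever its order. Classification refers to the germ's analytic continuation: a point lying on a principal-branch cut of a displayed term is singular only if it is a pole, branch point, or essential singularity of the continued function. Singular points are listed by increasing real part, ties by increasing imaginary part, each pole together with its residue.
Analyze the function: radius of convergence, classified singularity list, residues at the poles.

Branch term (-4/19)*sqrt(1 - σ/(4)): its argument vanishes at σ = 4, a square-root branch point, modulus 4.
Branch term (-3/4)*log(1 - σ/(-3/5)): its argument vanishes at σ = -3/5, a logarithmic branch point, modulus 3/5.
The radius of convergence is the smallest modulus among the singular points: 3/5.
List the singular points by increasing real part (a conjugate pair: the negative imaginary part first).

Radius of convergence at 0: 3/5.
At -3/5: a logarithmic branch point.
At 4: an algebraic (square-root) branch point.


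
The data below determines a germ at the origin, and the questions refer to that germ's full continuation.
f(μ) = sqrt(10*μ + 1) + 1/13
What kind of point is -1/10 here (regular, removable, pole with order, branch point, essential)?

The point is an algebraic (square-root) branch point.

The term (1)*sqrt(1 - μ/(-1/10)) has argument 1 - -1/10/(-1/10) = 0 at -1/10: a square-root (algebraic, two-sheeted) branch point; the remaining terms are analytic or single-valued there.


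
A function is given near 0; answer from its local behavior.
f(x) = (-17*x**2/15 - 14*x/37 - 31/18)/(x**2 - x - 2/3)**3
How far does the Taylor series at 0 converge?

The radius of convergence is -1/2 + (1/6)*sqrt(33).

Denominator factor (x**2 - x - 2/3)^3: discriminant 11/3, real irrational roots 1/2 + (1/6)*sqrt(33) and 1/2 - (1/6)*sqrt(33); poles of order 3, moduli 1/2 + (1/6)*sqrt(33) and -1/2 + (1/6)*sqrt(33).
The radius of convergence is the smallest modulus among the singular points: -1/2 + (1/6)*sqrt(33).


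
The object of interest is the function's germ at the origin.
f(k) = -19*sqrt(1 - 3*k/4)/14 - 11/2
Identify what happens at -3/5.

There is no denominator, hence no pole anywhere.
Branch term sqrt(1 - k/(4/3)): argument at -3/5 is 29/20, nonzero, so -3/5 is not its branch point (a point on a principal cut is still regular for the continued germ).
So the germ continues analytically to -3/5.

The point is a regular point.


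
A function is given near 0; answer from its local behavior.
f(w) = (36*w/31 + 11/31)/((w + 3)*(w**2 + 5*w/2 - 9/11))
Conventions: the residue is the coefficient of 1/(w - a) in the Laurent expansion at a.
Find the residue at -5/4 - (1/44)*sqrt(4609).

The factor w**2 + 5*w/2 - 9/11 splits as (w - a)(w - a') with a = -5/4 - (1/44)*sqrt(4609), a' = -5/4 + (1/44)*sqrt(4609). At the order-1 pole a set g(w) = (w - a)*f(w) = [(36*w/31 + 11/31)/(w + 3)] / (w - a').
Simple pole: residue = g(a) at a = -5/4 - (1/44)*sqrt(4609), which is 1067/465 + (6389/194835)*sqrt(4609).

The residue is 1067/465 + (6389/194835)*sqrt(4609).


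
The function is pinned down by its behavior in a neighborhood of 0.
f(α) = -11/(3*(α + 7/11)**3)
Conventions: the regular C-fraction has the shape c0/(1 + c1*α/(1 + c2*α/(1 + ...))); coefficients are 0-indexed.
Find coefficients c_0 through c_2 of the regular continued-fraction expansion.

The regular C-fraction coefficients are [-14641/1029, 33/7, -11/7].

Taylor coefficients (expand at 0): a_0 = -14641/1029, a_1 = 161051/2401, a_2 = -3543122/16807.
c0 = a_0 = -14641/1029. Peel one level at a time: if S = 1 + c*α/S' with S'(0) = 1, then c is the α-coefficient of S and S' = c*α/(S - 1).
S_1 = c0/f = 1 + (33/7)*α + (363/49)*α^2 + ...; c1 = 33/7.
S_2 = c1*α/(S_1 - 1) = 1 + (-11/7)*α + ...; c2 = -11/7.
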